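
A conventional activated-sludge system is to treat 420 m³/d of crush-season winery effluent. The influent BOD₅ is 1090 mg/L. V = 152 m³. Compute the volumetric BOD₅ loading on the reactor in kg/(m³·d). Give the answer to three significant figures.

L_v ≈ 3.01 kg BOD₅/(m³·d)

Volumetric loading L_v = Q·S₀ / V = 420 × 1090 g/m³ / 152.0 m³ = 3012 g/(m³·d) = 3.012 kg BOD₅/(m³·d).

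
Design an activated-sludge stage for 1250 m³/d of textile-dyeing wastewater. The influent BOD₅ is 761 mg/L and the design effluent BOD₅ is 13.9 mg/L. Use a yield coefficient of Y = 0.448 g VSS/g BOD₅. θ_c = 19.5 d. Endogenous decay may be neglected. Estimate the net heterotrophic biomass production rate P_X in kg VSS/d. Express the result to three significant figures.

Since k_d ≈ 0, Y_obs = Y = 0.448 g VSS/g BOD₅.
Q·(S₀ − S) = 1250 × (761 − 13.9) × 10⁻³ = 933.9 kg/d removed.
Biomass produced: P_X = Y_obs·Q·ΔS = 0.4480 × 933.9 ≈ 418.4 kg VSS/d.

P_X ≈ 418 kg VSS/d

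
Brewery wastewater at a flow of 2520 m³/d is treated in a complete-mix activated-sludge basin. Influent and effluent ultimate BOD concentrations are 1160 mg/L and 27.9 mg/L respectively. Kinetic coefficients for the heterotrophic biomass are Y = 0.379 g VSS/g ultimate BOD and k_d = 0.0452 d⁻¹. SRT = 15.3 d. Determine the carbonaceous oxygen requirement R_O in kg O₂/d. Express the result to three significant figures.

Correct the yield for decay: Y_obs = Y/(1 + k_d θ_c) = 0.379 / (1 + 0.0452 × 15.3) = 0.379 / 1.692 = 0.2241.
ΔS = 1160 − 27.9 = 1132 mg/L, so the substrate removal rate is 2520 × 1132/1000 = 2853 kg ultimate BOD/d.
Biomass synthesised: P_X = Y_obs × 2853 = 639.2 kg VSS/d.
R_O = Q·(S₀ − S) − 1.42·P_X = 2853 − 1.42 × 639.2 = 1945 kg O₂/d.

R_O ≈ 1950 kg O₂/d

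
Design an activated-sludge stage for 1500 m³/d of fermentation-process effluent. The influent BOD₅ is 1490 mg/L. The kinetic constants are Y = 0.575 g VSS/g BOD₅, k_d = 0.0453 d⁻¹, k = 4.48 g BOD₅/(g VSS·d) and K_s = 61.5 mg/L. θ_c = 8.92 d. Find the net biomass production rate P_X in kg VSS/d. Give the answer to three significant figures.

From the Monod/SRT balance for a CMAS, S = K_s·(1+k_d θ_c)/[θ_c·(Y k − k_d) − 1] = 61.5 × (1 + 0.0453 × 8.92) / [8.92 × (0.575 × 4.48 − 0.0453) − 1] = 86.35 / 21.57 = 4.003 mg/L.
Observed yield with endogenous decay: Y_obs = Y / (1 + k_d·θ_c) = 0.575 / (1 + 0.0453 × 8.92) = 0.575 / 1.404 = 0.4095 g VSS/g BOD₅.
Substrate removed = Q·(S₀ − S) = 1500 m³/d × (1490 − 4.00) g/m³ = 2.23×10^6 g/d = 2229 kg/d.
P_X = Y_obs · Q(S₀ − S) = 0.4095 × 2229 = 912.8 kg VSS/d.

P_X ≈ 913 kg VSS/d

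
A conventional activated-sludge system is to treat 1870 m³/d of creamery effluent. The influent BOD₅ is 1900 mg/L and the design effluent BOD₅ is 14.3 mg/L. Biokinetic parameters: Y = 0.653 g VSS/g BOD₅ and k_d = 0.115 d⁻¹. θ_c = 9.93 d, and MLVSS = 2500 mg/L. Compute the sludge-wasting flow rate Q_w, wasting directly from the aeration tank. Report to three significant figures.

Q_w ≈ 430 m³/d

Steady-state biomass mass balance: V·X·(1 + k_d·θ_c) = Y·Q·(S₀ − S)·θ_c, so V = 0.653 × 1870 × (1900 − 14.3) × 9.93 / [2500 × (1 + 0.115 × 9.93)] = 2.29×10^7 / 5355 = 4270 m³.
Wasting from the aeration tank: Q_w = V / θ_c = 4270 / 9.93 = 430.0 m³/d.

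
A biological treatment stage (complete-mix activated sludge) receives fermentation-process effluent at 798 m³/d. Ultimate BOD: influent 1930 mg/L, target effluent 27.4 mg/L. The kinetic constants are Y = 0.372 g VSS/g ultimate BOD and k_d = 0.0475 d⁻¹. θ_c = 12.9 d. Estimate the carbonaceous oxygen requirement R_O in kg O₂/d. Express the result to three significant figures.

Observed yield with endogenous decay: Y_obs = Y / (1 + k_d·θ_c) = 0.372 / (1 + 0.0475 × 12.9) = 0.372 / 1.613 = 0.2307 g VSS/g ultimate BOD.
Q·(S₀ − S) = 798 × (1930 − 27.4) × 10⁻³ = 1518 kg/d removed.
Biomass synthesised: P_X = Y_obs × 1518 = 350.2 kg VSS/d.
Carbonaceous O₂ demand = substrate oxidised − cell-mass equivalent = 1518 − 1.42 × 350.2 = 1021 kg O₂/d.

R_O ≈ 1020 kg O₂/d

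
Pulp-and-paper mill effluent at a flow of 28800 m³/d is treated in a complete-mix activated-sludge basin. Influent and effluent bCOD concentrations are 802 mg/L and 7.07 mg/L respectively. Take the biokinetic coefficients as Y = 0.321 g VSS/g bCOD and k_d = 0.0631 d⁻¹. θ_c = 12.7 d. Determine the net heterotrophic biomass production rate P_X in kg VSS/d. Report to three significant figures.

P_X ≈ 4080 kg VSS/d

Observed yield with endogenous decay: Y_obs = Y / (1 + k_d·θ_c) = 0.321 / (1 + 0.0631 × 12.7) = 0.321 / 1.801 = 0.1782 g VSS/g bCOD.
ΔS = 802 − 7.07 = 794.9 mg/L, so the substrate removal rate is 28800 × 794.9/1000 = 22894 kg bCOD/d.
P_X = Y_obs · Q(S₀ − S) = 0.1782 × 22894 = 4080 kg VSS/d.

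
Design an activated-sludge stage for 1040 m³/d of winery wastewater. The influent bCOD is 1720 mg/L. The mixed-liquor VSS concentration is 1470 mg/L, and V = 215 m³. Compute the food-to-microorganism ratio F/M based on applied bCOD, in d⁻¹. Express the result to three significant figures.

Food-to-microorganism ratio F/M = Q S₀ / (V X) = 1040 × 1720 / (215.0 × 1470) = 5.660 d⁻¹.

F/M ≈ 5.66 d⁻¹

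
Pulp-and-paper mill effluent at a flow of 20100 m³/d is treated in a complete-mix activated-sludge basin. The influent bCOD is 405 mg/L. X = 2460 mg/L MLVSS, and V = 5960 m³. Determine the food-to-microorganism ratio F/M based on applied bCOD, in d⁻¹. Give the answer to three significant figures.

F/M = Q·S₀ / (V·X) = 20100 × 405 / (5960 × 2460) = 0.5552 g bCOD·(g VSS·d)⁻¹.

F/M ≈ 0.555 d⁻¹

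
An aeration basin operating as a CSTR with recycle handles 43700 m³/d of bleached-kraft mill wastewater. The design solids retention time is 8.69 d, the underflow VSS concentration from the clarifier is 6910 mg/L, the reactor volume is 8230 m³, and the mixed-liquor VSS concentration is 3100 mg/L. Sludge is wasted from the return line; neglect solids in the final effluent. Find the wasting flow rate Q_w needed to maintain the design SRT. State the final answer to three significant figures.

Q_w ≈ 425 m³/d

Wasting from the return line (neglecting effluent solids): Q_w = V·X / (θ_c·X_r) = 8230 × 3100 / (8.69 × 6910) = 424.9 m³/d.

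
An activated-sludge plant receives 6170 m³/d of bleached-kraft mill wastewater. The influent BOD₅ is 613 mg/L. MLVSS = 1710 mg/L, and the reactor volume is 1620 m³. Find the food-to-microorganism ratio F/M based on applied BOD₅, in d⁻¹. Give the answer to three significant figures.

Food-to-microorganism ratio F/M = Q S₀ / (V X) = 6170 × 613 / (1620 × 1710) = 1.365 d⁻¹.

F/M ≈ 1.37 d⁻¹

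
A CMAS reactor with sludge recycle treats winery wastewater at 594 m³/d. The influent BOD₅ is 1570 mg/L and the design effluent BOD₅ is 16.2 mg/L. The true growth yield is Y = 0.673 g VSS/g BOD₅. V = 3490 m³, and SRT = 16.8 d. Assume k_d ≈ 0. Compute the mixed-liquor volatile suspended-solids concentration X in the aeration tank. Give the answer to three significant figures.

From V·X = Y·Q·(S₀ − S)·θ_c (decay neglected): X = 0.673 × 594 × (1570 − 16.2) × 16.8 / 3490 = 2990 mg/L.

X ≈ 2990 mg/L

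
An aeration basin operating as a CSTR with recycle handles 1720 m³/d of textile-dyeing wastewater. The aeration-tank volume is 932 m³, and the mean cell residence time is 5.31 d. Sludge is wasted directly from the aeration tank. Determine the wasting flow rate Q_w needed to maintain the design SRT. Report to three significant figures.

Q_w ≈ 176 m³/d

With mixed-liquor wasting, θ_c = V/Q_w, so Q_w = V/θ_c = 932.0/5.31 = 175.5 m³/d.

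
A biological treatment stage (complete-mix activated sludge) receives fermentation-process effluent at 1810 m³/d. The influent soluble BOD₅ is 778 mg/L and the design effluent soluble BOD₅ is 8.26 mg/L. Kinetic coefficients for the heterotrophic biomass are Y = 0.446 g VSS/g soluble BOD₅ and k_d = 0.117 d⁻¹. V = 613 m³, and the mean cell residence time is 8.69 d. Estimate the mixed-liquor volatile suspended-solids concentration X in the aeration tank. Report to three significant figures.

X ≈ 4370 mg/L

X = Y·Q·ΔS·θ_c / [V·(1 + k_d θ_c)] = 0.446 × 1810 × (778 − 8.26) × 8.69 / [613 × (1 + 0.117 × 8.69)] = 4368 mg/L.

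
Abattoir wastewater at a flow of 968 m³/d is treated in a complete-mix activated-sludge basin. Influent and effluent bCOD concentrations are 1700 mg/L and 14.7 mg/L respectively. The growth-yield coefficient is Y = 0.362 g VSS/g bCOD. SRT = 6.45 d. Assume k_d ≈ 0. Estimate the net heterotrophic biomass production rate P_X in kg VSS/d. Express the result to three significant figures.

Since k_d ≈ 0, Y_obs = Y = 0.362 g VSS/g bCOD.
Mass of bCOD removed per day: Q(S₀ − S) = 968 × 1685 g/m³ = 1631 kg/d.
Net biomass production P_X = Y_obs × Q·(S₀ − S) = 0.3620 × 1631 = 590.6 kg VSS/d.

P_X ≈ 591 kg VSS/d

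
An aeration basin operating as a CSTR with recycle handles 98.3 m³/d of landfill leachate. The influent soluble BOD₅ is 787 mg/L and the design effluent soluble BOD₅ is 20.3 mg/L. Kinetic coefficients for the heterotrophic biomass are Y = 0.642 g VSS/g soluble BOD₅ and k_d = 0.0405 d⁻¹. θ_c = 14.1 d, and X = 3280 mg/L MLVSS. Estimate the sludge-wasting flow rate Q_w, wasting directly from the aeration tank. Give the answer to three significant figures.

Q_w ≈ 9.39 m³/d

Rearranging the biomass balance for a CMAS with decay, V = Y·Q·ΔS·θ_c / [X·(1+k_d θ_c)] = 0.642 × 98.3 × (787 − 20.3) × 14.1 / [3280 × (1 + 0.0405 × 14.1)] = 6.82×10^5 / 5153 = 132.4 m³.
With mixed-liquor wasting, θ_c = V/Q_w, so Q_w = V/θ_c = 132.4/14.1 = 9.390 m³/d.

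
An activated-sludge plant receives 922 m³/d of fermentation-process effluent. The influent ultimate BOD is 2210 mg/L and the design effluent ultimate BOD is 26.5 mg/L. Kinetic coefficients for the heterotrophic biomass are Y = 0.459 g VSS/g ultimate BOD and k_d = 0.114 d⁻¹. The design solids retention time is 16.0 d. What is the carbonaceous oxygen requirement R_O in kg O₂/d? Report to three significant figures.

The observed yield is Y_obs = Y/(1 + k_d·θ_c) = 0.459 / (1 + 0.114 × 16.0) = 0.459 / 2.824 = 0.1625 g VSS per g ultimate BOD removed.
Mass of ultimate BOD removed per day: Q(S₀ − S) = 922 × 2184 g/m³ = 2013 kg/d.
P_X = Y_obs·Q·(S₀ − S) = 0.1625 × 2013 = 327.2 kg VSS/d.
R_O = Q·ΔS − 1.42 P_X = 2013 − 464.6 = 1549 kg O₂/d.

R_O ≈ 1550 kg O₂/d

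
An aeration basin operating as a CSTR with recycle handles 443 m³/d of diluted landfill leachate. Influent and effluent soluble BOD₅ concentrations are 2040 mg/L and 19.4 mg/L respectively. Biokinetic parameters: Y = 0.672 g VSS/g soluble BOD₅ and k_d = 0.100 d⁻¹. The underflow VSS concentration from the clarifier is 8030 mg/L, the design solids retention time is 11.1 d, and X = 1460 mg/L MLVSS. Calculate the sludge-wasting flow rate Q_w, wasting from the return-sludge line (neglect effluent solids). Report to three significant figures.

Rearranging the biomass balance for a CMAS with decay, V = Y·Q·ΔS·θ_c / [X·(1+k_d θ_c)] = 0.672 × 443 × (2040 − 19.4) × 11.1 / [1460 × (1 + 0.100 × 11.1)] = 6.68×10^6 / 3081 = 2167 m³.
Q_w = (V·X)/(θ_c X_r) = 2167 × 1460 / (11.1 × 8030) = 35.50 m³/d.

Q_w ≈ 35.5 m³/d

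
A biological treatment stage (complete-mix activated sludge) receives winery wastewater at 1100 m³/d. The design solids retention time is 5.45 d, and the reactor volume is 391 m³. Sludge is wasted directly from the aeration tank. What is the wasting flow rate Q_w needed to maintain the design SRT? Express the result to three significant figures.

Q_w ≈ 71.7 m³/d

With mixed-liquor wasting, θ_c = V/Q_w, so Q_w = V/θ_c = 391.0/5.45 = 71.74 m³/d.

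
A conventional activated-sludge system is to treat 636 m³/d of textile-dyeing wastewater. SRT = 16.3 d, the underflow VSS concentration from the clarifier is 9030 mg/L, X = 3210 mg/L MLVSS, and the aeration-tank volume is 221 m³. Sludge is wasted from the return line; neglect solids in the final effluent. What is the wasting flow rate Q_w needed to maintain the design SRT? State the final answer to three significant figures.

θ_c = V·X/(Q_w·X_r) when wasting from the recycle, so Q_w = V·X/(θ_c·X_r) = 221.0 × 3210 / (16.3 × 9030) = 4.820 m³/d.

Q_w ≈ 4.82 m³/d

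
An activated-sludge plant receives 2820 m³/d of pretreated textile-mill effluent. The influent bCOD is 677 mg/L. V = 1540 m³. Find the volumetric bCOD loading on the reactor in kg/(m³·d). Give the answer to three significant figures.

Volumetric loading L_v = Q·S₀ / V = 2820 × 677 g/m³ / 1540 m³ = 1240 g/(m³·d) = 1.240 kg bCOD/(m³·d).

L_v ≈ 1.24 kg bCOD/(m³·d)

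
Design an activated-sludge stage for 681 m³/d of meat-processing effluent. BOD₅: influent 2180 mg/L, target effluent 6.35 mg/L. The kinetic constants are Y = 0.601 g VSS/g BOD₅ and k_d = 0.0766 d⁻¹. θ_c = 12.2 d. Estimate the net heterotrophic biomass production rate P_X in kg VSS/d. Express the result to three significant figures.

Observed yield with endogenous decay: Y_obs = Y / (1 + k_d·θ_c) = 0.601 / (1 + 0.0766 × 12.2) = 0.601 / 1.935 = 0.3107 g VSS/g BOD₅.
ΔS = 2180 − 6.35 = 2174 mg/L, so the substrate removal rate is 681 × 2174/1000 = 1480 kg BOD₅/d.
So the net sludge growth is P_X = 0.3107 × 1480 = 459.9 kg VSS/d.

P_X ≈ 460 kg VSS/d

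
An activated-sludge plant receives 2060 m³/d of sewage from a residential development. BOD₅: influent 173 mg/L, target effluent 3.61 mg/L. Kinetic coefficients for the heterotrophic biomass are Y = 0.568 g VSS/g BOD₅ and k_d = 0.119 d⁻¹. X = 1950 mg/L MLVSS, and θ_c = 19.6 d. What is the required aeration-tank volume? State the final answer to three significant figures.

V ≈ 598 m³

Steady-state biomass mass balance: V·X·(1 + k_d·θ_c) = Y·Q·(S₀ − S)·θ_c, so V = 0.568 × 2060 × (173 − 3.61) × 19.6 / [1950 × (1 + 0.119 × 19.6)] = 3.88×10^6 / 6498 = 597.8 m³.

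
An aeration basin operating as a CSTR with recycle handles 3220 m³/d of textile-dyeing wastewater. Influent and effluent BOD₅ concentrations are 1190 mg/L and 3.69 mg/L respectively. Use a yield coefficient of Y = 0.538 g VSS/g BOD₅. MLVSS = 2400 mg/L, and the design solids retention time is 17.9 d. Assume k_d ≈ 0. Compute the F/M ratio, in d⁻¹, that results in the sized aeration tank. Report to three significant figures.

V·X = Y·Q·ΔS·θ_c gives V = 0.538 × 3220 × (1190 − 3.69) × 17.9 / 2400 = 15328 m³.
F/M = Q·S₀ / (V·X) = 3220 × 1190 / (15328 × 2400) = 0.1042 g BOD₅·(g VSS·d)⁻¹.

F/M ≈ 0.104 d⁻¹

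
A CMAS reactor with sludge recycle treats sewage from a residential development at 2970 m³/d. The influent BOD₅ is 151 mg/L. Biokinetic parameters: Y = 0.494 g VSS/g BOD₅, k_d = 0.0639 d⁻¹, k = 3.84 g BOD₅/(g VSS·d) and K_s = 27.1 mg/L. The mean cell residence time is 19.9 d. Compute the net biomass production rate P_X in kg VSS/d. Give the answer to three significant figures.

P_X ≈ 96.4 kg VSS/d

Effluent substrate depends only on kinetics and SRT: S = K_s(1 + k_d θ_c) / [θ_c(Yk − k_d) − 1] = 27.1 × (1 + 0.0639 × 19.9) / [19.9 × (0.494 × 3.84 − 0.0639) − 1] = 61.56 / 35.48 = 1.735 mg/L.
The observed yield is Y_obs = Y/(1 + k_d·θ_c) = 0.494 / (1 + 0.0639 × 19.9) = 0.494 / 2.272 = 0.2175 g VSS per g BOD₅ removed.
Substrate removed = Q·(S₀ − S) = 2970 m³/d × (151 − 1.74) g/m³ = 4.43×10^5 g/d = 443.3 kg/d.
Biomass produced: P_X = Y_obs·Q·ΔS = 0.2175 × 443.3 ≈ 96.40 kg VSS/d.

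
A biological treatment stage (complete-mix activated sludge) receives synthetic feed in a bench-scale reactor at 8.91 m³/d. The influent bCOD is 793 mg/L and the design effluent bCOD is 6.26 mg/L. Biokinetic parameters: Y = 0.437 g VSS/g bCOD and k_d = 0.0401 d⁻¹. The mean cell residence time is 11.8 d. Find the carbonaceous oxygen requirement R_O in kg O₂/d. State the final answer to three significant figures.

R_O ≈ 4.06 kg O₂/d

Observed yield with endogenous decay: Y_obs = Y / (1 + k_d·θ_c) = 0.437 / (1 + 0.0401 × 11.8) = 0.437 / 1.473 = 0.2966 g VSS/g bCOD.
ΔS = 793 − 6.26 = 786.7 mg/L, so the substrate removal rate is 8.91 × 786.7/1000 = 7.010 kg bCOD/d.
P_X = Y_obs·Q·(S₀ − S) = 0.2966 × 7.010 = 2.079 kg VSS/d.
Carbonaceous O₂ demand = substrate oxidised − cell-mass equivalent = 7.010 − 1.42 × 2.079 = 4.057 kg O₂/d.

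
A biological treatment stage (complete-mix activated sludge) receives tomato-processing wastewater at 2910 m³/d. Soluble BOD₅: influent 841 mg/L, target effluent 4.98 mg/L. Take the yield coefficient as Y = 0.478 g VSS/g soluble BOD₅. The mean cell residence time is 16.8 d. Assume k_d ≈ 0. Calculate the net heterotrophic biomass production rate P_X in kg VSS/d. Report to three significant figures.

No decay correction is needed, so Y_obs = Y = 0.478.
ΔS = 841 − 4.98 = 836.0 mg/L, so the substrate removal rate is 2910 × 836.0/1000 = 2433 kg soluble BOD₅/d.
Net biomass production P_X = Y_obs × Q·(S₀ − S) = 0.4780 × 2433 = 1163 kg VSS/d.

P_X ≈ 1160 kg VSS/d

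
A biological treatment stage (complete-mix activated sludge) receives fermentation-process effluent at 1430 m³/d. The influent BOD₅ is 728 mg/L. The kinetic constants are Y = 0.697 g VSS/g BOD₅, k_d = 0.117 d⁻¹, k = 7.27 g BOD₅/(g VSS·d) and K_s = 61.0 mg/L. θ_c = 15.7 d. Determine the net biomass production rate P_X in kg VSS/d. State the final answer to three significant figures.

P_X ≈ 255 kg VSS/d

For a completely mixed reactor with recycle the Lawrence–McCarty relation gives S = K_s·(1 + k_d·θ_c) / [θ_c·(Y·k − k_d) − 1] = 61.0 × (1 + 0.117 × 15.7) / [15.7 × (0.697 × 7.27 − 0.117) − 1] = 173.1 / 76.72 = 2.256 mg/L.
Observed yield with endogenous decay: Y_obs = Y / (1 + k_d·θ_c) = 0.697 / (1 + 0.117 × 15.7) = 0.697 / 2.837 = 0.2457 g VSS/g BOD₅.
Substrate removed = Q·(S₀ − S) = 1430 m³/d × (728 − 2.26) g/m³ = 1.04×10^6 g/d = 1038 kg/d.
P_X = Y_obs · Q(S₀ − S) = 0.2457 × 1038 = 255.0 kg VSS/d.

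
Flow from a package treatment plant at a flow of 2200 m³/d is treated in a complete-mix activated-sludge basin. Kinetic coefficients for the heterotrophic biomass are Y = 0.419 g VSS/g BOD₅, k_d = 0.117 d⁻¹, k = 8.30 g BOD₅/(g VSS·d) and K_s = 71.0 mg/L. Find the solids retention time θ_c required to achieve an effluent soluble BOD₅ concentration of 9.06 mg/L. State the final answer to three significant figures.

θ_c ≈ 3.62 d

Specific growth rate at S = 9.06 mg/L: μ = YkS/(K_s+S) = 0.419·8.30·9.06/(71.0+9.06) = 0.3936 d⁻¹.
1/θ_c = 0.3936 − 0.117 = 0.2766 d⁻¹, so θ_c = 3.616 d.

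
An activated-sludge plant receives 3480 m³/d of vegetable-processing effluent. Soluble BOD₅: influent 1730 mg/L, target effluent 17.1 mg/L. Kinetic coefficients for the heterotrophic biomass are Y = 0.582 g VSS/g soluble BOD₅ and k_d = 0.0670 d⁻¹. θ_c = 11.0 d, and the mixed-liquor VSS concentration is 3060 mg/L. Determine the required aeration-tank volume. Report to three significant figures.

V ≈ 7180 m³

From the SRT design equation V = Y Q (S₀−S) θ_c / [X (1 + k_d θ_c)] = 0.582 × 3480 × (1730 − 17.1) × 11.0 / [3060 × (1 + 0.0670 × 11.0)] = 3.82×10^7 / 5315 = 7180 m³.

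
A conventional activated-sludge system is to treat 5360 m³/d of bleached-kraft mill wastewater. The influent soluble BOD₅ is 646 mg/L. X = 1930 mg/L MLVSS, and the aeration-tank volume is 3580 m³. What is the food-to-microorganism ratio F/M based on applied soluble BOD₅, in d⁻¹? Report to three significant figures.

F/M ≈ 0.501 d⁻¹

F/M = Q·S₀ / (V·X) = 5360 × 646 / (3580 × 1930) = 0.5011 g soluble BOD₅·(g VSS·d)⁻¹.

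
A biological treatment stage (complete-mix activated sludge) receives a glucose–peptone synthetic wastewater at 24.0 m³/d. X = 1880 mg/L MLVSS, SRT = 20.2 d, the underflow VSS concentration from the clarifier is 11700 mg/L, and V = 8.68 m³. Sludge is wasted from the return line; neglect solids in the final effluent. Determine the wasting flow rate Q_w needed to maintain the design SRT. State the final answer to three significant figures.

Q_w ≈ 0.0690 m³/d

Wasting from the return line (neglecting effluent solids): Q_w = V·X / (θ_c·X_r) = 8.680 × 1880 / (20.2 × 11700) = 0.06905 m³/d.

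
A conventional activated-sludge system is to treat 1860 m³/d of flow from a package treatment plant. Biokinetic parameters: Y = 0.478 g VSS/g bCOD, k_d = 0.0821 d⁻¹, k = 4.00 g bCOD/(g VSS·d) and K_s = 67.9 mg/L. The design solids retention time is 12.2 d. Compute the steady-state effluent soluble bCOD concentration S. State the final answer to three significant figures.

S ≈ 6.37 mg/L

Effluent substrate depends only on kinetics and SRT: S = K_s(1 + k_d θ_c) / [θ_c(Yk − k_d) − 1] = 67.9 × (1 + 0.0821 × 12.2) / [12.2 × (0.478 × 4.00 − 0.0821) − 1] = 135.9 / 21.32 = 6.373 mg/L.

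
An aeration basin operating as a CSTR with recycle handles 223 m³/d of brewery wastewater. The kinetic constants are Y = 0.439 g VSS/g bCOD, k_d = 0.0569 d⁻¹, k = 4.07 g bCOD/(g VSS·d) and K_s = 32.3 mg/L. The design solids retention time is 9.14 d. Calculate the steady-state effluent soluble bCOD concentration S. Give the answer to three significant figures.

Effluent substrate depends only on kinetics and SRT: S = K_s(1 + k_d θ_c) / [θ_c(Yk − k_d) − 1] = 32.3 × (1 + 0.0569 × 9.14) / [9.14 × (0.439 × 4.07 − 0.0569) − 1] = 49.10 / 14.81 = 3.315 mg/L.

S ≈ 3.32 mg/L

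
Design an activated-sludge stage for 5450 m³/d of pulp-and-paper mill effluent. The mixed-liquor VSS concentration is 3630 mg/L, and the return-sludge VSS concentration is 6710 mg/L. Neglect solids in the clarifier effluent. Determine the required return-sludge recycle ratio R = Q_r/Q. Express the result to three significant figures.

Solids balance on the clarifier gives (1+R)X = R·X_r, so R = X/(X_r − X) = 3630 / (6710 − 3630) = 1.179.

R ≈ 1.18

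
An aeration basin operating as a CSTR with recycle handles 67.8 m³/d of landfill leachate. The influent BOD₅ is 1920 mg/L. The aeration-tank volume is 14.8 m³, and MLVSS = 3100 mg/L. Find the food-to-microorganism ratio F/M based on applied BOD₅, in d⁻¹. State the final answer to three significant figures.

F/M ≈ 2.84 d⁻¹

F/M = Q·S₀ / (V·X) = 67.8 × 1920 / (14.80 × 3100) = 2.837 g BOD₅·(g VSS·d)⁻¹.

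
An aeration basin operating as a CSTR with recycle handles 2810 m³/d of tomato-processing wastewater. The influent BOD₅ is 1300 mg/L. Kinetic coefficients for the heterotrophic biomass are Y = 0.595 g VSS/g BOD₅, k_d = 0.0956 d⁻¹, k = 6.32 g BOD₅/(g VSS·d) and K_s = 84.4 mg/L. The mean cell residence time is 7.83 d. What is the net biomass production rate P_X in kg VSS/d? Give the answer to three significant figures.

Effluent substrate depends only on kinetics and SRT: S = K_s(1 + k_d θ_c) / [θ_c(Yk − k_d) − 1] = 84.4 × (1 + 0.0956 × 7.83) / [7.83 × (0.595 × 6.32 − 0.0956) − 1] = 147.6 / 27.70 = 5.329 mg/L.
The observed yield is Y_obs = Y/(1 + k_d·θ_c) = 0.595 / (1 + 0.0956 × 7.83) = 0.595 / 1.749 = 0.3403 g VSS per g BOD₅ removed.
ΔS = 1300 − 5.33 = 1295 mg/L, so the substrate removal rate is 2810 × 1295/1000 = 3638 kg BOD₅/d.
Biomass produced: P_X = Y_obs·Q·ΔS = 0.3403 × 3638 ≈ 1238 kg VSS/d.

P_X ≈ 1240 kg VSS/d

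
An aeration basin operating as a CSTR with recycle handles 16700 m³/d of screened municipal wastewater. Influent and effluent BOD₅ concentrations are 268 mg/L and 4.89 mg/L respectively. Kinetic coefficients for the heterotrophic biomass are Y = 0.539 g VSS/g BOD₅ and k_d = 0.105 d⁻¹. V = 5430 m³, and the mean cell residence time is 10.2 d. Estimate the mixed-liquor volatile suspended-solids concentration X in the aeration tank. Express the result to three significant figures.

X ≈ 2150 mg/L

X = Y·Q·ΔS·θ_c / [V·(1 + k_d θ_c)] = 0.539 × 16700 × (268 − 4.89) × 10.2 / [5430 × (1 + 0.105 × 10.2)] = 2148 mg/L.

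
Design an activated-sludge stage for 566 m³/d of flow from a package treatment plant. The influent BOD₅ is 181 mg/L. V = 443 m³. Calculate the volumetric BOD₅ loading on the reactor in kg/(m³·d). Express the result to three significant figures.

Volumetric loading L_v = Q·S₀ / V = 566 × 181 g/m³ / 443.0 m³ = 231.3 g/(m³·d) = 0.2313 kg BOD₅/(m³·d).

L_v ≈ 0.231 kg BOD₅/(m³·d)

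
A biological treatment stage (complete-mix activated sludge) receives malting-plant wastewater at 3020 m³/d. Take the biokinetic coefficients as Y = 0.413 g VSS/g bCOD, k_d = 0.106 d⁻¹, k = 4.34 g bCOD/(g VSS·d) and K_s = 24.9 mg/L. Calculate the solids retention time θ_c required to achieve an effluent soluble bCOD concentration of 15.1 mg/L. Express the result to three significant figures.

Specific growth rate at S = 15.1 mg/L: μ = YkS/(K_s+S) = 0.413·4.34·15.1/(24.9+15.1) = 0.6766 d⁻¹.
θ_c = 1/(μ − k_d) = 1/(0.6766 − 0.106) = 1/0.5706 = 1.752 d.

θ_c ≈ 1.75 d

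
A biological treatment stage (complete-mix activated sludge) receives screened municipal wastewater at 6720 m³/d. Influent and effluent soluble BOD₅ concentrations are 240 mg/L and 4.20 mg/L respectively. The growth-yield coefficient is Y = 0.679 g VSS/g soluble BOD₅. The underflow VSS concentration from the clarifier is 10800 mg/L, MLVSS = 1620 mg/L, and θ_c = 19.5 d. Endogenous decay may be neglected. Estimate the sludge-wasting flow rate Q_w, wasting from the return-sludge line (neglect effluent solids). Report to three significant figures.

V·X = Y·Q·ΔS·θ_c gives V = 0.679 × 6720 × (240 − 4.20) × 19.5 / 1620 = 12951 m³.
θ_c = V·X/(Q_w·X_r) when wasting from the recycle, so Q_w = V·X/(θ_c·X_r) = 12951 × 1620 / (19.5 × 10800) = 99.62 m³/d.

Q_w ≈ 99.6 m³/d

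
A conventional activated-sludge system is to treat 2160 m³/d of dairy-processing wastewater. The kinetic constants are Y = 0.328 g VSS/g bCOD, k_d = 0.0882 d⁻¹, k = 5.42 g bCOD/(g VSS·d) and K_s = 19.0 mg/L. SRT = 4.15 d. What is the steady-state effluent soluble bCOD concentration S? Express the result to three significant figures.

S ≈ 4.32 mg/L

From the Monod/SRT balance for a CMAS, S = K_s·(1+k_d θ_c)/[θ_c·(Y k − k_d) − 1] = 19.0 × (1 + 0.0882 × 4.15) / [4.15 × (0.328 × 5.42 − 0.0882) − 1] = 25.95 / 6.012 = 4.317 mg/L.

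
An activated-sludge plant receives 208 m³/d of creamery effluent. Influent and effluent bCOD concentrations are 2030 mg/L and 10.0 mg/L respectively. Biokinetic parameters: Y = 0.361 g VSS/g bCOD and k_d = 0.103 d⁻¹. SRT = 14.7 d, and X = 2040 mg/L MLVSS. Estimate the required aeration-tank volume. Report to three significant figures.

Rearranging the biomass balance for a CMAS with decay, V = Y·Q·ΔS·θ_c / [X·(1+k_d θ_c)] = 0.361 × 208 × (2030 − 10.0) × 14.7 / [2040 × (1 + 0.103 × 14.7)] = 2.23×10^6 / 5129 = 434.7 m³.

V ≈ 435 m³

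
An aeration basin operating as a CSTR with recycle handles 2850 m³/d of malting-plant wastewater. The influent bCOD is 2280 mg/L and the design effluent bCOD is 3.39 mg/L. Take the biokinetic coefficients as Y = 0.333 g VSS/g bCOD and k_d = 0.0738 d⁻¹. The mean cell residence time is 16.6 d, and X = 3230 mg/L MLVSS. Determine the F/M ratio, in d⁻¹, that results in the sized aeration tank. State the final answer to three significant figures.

Rearranging the biomass balance for a CMAS with decay, V = Y·Q·ΔS·θ_c / [X·(1+k_d θ_c)] = 0.333 × 2850 × (2280 − 3.39) × 16.6 / [3230 × (1 + 0.0738 × 16.6)] = 3.59×10^7 / 7187 = 4990 m³.
F/M = applied load / biomass = Q·S₀/(V·X) = 2850 × 2280 / (4990 × 3230) = 0.4031 d⁻¹.

F/M ≈ 0.403 d⁻¹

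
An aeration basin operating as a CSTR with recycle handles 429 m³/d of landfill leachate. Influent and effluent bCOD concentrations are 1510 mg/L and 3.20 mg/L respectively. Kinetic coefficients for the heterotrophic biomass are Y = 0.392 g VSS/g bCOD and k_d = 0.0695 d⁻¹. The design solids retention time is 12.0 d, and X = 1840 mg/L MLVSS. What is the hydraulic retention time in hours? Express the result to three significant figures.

From the SRT design equation V = Y Q (S₀−S) θ_c / [X (1 + k_d θ_c)] = 0.392 × 429 × (1510 − 3.20) × 12.0 / [1840 × (1 + 0.0695 × 12.0)] = 3.04×10^6 / 3375 = 901.1 m³.
τ = V/Q = 901.1/429 = 2.100 d, or 50.41 h.

τ ≈ 50.4 h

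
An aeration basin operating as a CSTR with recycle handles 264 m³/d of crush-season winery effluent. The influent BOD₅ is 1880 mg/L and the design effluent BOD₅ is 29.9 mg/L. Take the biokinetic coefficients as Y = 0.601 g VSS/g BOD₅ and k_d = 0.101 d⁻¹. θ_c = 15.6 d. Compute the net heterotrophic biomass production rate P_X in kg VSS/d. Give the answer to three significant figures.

Correct the yield for decay: Y_obs = Y/(1 + k_d θ_c) = 0.601 / (1 + 0.101 × 15.6) = 0.601 / 2.576 = 0.2333.
Substrate removed = Q·(S₀ − S) = 264 m³/d × (1880 − 29.9) g/m³ = 4.88×10^5 g/d = 488.4 kg/d.
P_X = Y_obs · Q(S₀ − S) = 0.2333 × 488.4 = 114.0 kg VSS/d.

P_X ≈ 114 kg VSS/d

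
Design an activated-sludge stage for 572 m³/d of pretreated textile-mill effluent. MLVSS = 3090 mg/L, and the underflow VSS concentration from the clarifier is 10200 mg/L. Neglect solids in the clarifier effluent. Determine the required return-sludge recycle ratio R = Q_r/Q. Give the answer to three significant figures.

Mass balance around the secondary clarifier (neglecting effluent solids): R = X / (X_r − X) = 3090 / (10200 − 3090) = 0.4346.

R ≈ 0.435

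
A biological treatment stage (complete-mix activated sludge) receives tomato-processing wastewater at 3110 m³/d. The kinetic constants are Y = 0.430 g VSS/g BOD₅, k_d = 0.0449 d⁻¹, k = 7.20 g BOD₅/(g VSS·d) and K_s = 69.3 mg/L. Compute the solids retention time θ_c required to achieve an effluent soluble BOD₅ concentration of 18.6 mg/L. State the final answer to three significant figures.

From 1/θ_c = Y·k·S/(K_s + S) − k_d: Y·k·S/(K_s+S) = 0.430 × 7.20 × 18.6 / (69.3 + 18.6) = 0.6551 d⁻¹.
θ_c = 1/(μ − k_d) = 1/(0.6551 − 0.0449) = 1/0.6102 = 1.639 d.

θ_c ≈ 1.64 d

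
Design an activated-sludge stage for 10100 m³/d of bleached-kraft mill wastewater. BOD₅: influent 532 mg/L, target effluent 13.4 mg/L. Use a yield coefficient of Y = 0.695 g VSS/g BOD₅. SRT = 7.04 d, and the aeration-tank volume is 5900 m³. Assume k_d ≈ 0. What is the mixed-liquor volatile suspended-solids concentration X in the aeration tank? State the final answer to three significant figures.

From V·X = Y·Q·(S₀ − S)·θ_c (decay neglected): X = 0.695 × 10100 × (532 − 13.4) × 7.04 / 5900 = 4344 mg/L.

X ≈ 4340 mg/L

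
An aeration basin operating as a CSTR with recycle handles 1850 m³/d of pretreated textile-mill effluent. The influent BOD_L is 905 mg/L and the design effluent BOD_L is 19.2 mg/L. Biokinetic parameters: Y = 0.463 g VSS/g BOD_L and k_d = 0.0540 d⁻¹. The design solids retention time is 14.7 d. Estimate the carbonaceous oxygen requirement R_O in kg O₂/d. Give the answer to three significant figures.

R_O ≈ 1040 kg O₂/d

The observed yield is Y_obs = Y/(1 + k_d·θ_c) = 0.463 / (1 + 0.0540 × 14.7) = 0.463 / 1.794 = 0.2581 g VSS per g BOD_L removed.
ΔS = 905 − 19.2 = 885.8 mg/L, so the substrate removal rate is 1850 × 885.8/1000 = 1639 kg BOD_L/d.
Biomass synthesised: P_X = Y_obs × 1639 = 423.0 kg VSS/d.
Carbonaceous O₂ demand = substrate oxidised − cell-mass equivalent = 1639 − 1.42 × 423.0 = 1038 kg O₂/d.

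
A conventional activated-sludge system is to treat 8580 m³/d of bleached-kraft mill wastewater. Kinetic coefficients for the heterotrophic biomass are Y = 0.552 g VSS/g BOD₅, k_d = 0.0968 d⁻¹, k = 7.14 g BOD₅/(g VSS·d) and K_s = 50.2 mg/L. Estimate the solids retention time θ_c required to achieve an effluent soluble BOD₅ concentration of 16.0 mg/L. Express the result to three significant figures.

Specific growth rate at S = 16.0 mg/L: μ = YkS/(K_s+S) = 0.552·7.14·16.0/(50.2+16.0) = 0.9526 d⁻¹.
1/θ_c = 0.9526 − 0.0968 = 0.8558 d⁻¹, so θ_c = 1.169 d.

θ_c ≈ 1.17 d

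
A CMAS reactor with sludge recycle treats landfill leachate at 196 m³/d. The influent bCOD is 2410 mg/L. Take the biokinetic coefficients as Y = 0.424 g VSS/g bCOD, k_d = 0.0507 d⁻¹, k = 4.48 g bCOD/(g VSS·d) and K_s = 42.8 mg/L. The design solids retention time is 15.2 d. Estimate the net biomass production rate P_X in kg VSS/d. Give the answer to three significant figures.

From the Monod/SRT balance for a CMAS, S = K_s·(1+k_d θ_c)/[θ_c·(Y k − k_d) − 1] = 42.8 × (1 + 0.0507 × 15.2) / [15.2 × (0.424 × 4.48 − 0.0507) − 1] = 75.78 / 27.10 = 2.796 mg/L.
Y_obs = Y / (1 + k_d θ_c) = 0.424 / (1 + 0.0507 × 15.2) = 0.424 / 1.771 = 0.2395.
Q·(S₀ − S) = 196 × (2410 − 2.80) × 10⁻³ = 471.8 kg/d removed.
So the net sludge growth is P_X = 0.2395 × 471.8 = 113.0 kg VSS/d.

P_X ≈ 113 kg VSS/d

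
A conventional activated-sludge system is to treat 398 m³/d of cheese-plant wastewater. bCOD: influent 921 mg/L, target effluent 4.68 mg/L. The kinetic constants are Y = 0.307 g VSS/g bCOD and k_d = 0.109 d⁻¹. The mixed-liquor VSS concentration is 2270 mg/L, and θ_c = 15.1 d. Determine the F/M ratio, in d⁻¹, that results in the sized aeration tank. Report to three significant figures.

F/M ≈ 0.574 d⁻¹

From the SRT design equation V = Y Q (S₀−S) θ_c / [X (1 + k_d θ_c)] = 0.307 × 398 × (921 − 4.68) × 15.1 / [2270 × (1 + 0.109 × 15.1)] = 1.69×10^6 / 6006 = 281.5 m³.
F/M = applied load / biomass = Q·S₀/(V·X) = 398 × 921 / (281.5 × 2270) = 0.5737 d⁻¹.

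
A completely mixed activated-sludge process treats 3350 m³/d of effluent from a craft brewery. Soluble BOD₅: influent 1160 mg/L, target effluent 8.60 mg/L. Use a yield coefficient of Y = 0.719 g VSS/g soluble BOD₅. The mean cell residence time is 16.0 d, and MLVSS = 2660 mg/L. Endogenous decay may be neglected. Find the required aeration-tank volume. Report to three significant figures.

V ≈ 16700 m³

Biomass mass balance (decay neglected): V·X = Y·Q·(S₀ − S)·θ_c, so V = 0.719 × 3350 × (1160 − 8.60) × 16.0 / 2660 = 16682 m³.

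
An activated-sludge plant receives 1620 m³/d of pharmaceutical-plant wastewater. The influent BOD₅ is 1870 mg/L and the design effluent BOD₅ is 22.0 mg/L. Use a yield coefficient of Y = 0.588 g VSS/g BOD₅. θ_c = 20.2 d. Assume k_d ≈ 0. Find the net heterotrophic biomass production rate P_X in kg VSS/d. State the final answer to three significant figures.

No decay correction is needed, so Y_obs = Y = 0.588.
Mass of BOD₅ removed per day: Q(S₀ − S) = 1620 × 1848 g/m³ = 2994 kg/d.
Biomass produced: P_X = Y_obs·Q·ΔS = 0.5880 × 2994 ≈ 1760 kg VSS/d.

P_X ≈ 1760 kg VSS/d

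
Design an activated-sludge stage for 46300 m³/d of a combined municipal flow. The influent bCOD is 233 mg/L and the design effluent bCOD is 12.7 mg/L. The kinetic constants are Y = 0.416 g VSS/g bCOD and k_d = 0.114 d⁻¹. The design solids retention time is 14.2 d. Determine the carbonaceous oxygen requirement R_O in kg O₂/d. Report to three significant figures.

Observed yield with endogenous decay: Y_obs = Y / (1 + k_d·θ_c) = 0.416 / (1 + 0.114 × 14.2) = 0.416 / 2.619 = 0.1589 g VSS/g bCOD.
ΔS = 233 − 12.7 = 220.3 mg/L, so the substrate removal rate is 46300 × 220.3/1000 = 10200 kg bCOD/d.
Biomass synthesised: P_X = Y_obs × 10200 = 1620 kg VSS/d.
R_O = Q·(S₀ − S) − 1.42·P_X = 10200 − 1.42 × 1620 = 7899 kg O₂/d.

R_O ≈ 7900 kg O₂/d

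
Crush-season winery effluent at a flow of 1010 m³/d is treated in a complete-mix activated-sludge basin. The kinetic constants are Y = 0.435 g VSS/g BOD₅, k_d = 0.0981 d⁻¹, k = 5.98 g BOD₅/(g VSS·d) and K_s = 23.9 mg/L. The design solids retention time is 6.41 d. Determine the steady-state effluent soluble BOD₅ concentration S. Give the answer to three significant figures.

S ≈ 2.59 mg/L

Effluent substrate depends only on kinetics and SRT: S = K_s(1 + k_d θ_c) / [θ_c(Yk − k_d) − 1] = 23.9 × (1 + 0.0981 × 6.41) / [6.41 × (0.435 × 5.98 − 0.0981) − 1] = 38.93 / 15.05 = 2.587 mg/L.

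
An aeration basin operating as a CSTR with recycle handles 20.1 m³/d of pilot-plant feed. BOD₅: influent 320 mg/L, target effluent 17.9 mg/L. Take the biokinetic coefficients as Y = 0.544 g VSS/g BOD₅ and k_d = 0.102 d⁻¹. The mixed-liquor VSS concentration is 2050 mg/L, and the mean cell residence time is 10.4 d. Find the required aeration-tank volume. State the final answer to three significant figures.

Steady-state biomass mass balance: V·X·(1 + k_d·θ_c) = Y·Q·(S₀ − S)·θ_c, so V = 0.544 × 20.1 × (320 − 17.9) × 10.4 / [2050 × (1 + 0.102 × 10.4)] = 3.44×10^4 / 4225 = 8.132 m³.

V ≈ 8.13 m³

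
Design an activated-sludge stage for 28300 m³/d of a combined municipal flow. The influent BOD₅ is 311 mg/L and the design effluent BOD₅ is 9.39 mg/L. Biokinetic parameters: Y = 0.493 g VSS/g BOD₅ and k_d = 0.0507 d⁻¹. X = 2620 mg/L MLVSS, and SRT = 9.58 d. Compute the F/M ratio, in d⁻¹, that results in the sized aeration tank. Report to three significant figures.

F/M ≈ 0.324 d⁻¹

From the SRT design equation V = Y Q (S₀−S) θ_c / [X (1 + k_d θ_c)] = 0.493 × 28300 × (311 − 9.39) × 9.58 / [2620 × (1 + 0.0507 × 9.58)] = 4.03×10^7 / 3893 = 10356 m³.
Food-to-microorganism ratio F/M = Q S₀ / (V X) = 28300 × 311 / (10356 × 2620) = 0.3244 d⁻¹.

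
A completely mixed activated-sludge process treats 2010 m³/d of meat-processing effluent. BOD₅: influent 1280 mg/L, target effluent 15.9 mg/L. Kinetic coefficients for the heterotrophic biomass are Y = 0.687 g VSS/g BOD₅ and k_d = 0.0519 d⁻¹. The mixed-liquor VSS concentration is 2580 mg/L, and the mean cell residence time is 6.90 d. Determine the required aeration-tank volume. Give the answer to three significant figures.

V ≈ 3440 m³

From the SRT design equation V = Y Q (S₀−S) θ_c / [X (1 + k_d θ_c)] = 0.687 × 2010 × (1280 − 15.9) × 6.90 / [2580 × (1 + 0.0519 × 6.90)] = 1.2×10^7 / 3504 = 3437 m³.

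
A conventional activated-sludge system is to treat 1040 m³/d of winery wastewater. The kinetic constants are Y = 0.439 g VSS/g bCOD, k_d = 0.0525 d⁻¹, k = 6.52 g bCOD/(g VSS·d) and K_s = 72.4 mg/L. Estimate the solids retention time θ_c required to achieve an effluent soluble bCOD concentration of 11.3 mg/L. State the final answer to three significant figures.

At the target effluent, Y k S/(K_s+S) = 0.439×6.52×11.3/83.70 = 0.3864 d⁻¹.
Then 1/θ_c = μ − k_d = 0.3864 − 0.0525 = 0.3339 d⁻¹, giving θ_c = 2.995 d.

θ_c ≈ 2.99 d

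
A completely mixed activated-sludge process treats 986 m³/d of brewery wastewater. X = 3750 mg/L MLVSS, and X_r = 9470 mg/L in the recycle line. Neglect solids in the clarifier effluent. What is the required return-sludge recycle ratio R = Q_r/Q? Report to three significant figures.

Mass balance around the secondary clarifier (neglecting effluent solids): R = X / (X_r − X) = 3750 / (9470 − 3750) = 0.6556.

R ≈ 0.656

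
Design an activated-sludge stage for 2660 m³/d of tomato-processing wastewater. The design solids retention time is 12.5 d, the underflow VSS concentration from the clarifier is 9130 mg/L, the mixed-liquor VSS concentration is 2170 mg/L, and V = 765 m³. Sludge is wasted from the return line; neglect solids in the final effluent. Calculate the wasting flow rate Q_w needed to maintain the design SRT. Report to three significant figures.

Q_w = (V·X)/(θ_c X_r) = 765.0 × 2170 / (12.5 × 9130) = 14.55 m³/d.

Q_w ≈ 14.5 m³/d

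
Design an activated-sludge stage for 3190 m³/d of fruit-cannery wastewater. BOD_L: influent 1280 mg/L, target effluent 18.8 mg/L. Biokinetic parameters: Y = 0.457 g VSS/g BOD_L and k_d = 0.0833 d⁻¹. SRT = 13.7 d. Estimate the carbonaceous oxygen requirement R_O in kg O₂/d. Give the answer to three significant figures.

The observed yield is Y_obs = Y/(1 + k_d·θ_c) = 0.457 / (1 + 0.0833 × 13.7) = 0.457 / 2.141 = 0.2134 g VSS per g BOD_L removed.
Mass of BOD_L removed per day: Q(S₀ − S) = 3190 × 1261 g/m³ = 4023 kg/d.
Net sludge production P_X = 0.2134 × 4023 = 858.7 kg VSS/d.
R_O = Q·(S₀ − S) − 1.42·P_X = 4023 − 1.42 × 858.7 = 2804 kg O₂/d.

R_O ≈ 2800 kg O₂/d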